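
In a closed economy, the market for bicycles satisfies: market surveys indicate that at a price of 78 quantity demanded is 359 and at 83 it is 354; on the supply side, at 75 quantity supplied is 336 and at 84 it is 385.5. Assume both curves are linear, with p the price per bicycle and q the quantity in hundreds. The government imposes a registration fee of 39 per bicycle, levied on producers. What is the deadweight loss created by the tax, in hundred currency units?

Deadweight loss = 643.5 hundred.

Demand slope: (354 − 359)/(83 − 78) = -1, so qd = 437 − p.
Supply slope: (385.5 − 336)/(84 − 75) = 5.5, so qs = 5.5p − 76.5.
Without the tax, 437 − p = 5.5p − 76.5 gives 6.5p = 513.5, so p* = 79 and q* = 358.
With the tax collected from producers, supply shifts: qs = 5.5(p − 39) − 76.5.
New equilibrium: buyers pay 112, producers receive 73, q = 325. (Wedge: pb − ps = 39.)
Quantity falls by |ΔQ| = |358 − 325| = 33.
DWL = ½ · t · |ΔQ| = ½ · 39 · 33 = 643.5.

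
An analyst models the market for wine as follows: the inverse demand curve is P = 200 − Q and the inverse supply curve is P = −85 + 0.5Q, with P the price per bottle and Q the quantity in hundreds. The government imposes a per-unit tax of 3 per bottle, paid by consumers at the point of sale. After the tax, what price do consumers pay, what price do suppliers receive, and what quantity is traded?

Inverting to Q(P) form: Qd = 200 − P; Qs = 2P + 170.
Before the tax: set 200 − P = 2P + 170 → P* = 10, Q* = 190.
With the tax collected from consumers, demand (in seller-price terms) shifts: Qd = 200 − (P + 3).
Solving gives Q = 188 with consumers paying 12 and suppliers receiving 9 (the 3 wedge).
The less price-elastic side of the market bears the larger share of a per-unit tax.

Consumers pay 12; suppliers receive 9; quantity = 188.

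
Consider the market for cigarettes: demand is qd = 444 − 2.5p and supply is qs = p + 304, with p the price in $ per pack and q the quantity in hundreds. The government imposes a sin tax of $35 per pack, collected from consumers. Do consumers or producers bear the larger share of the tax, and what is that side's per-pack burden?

Producers bear the larger share: $25 per pack.

Before the tax: set 444 − 2.5p = p + 304 → p* = $40, q* = 344.
With the tax collected from consumers, demand (in seller-price terms) shifts: qd = 444 − 2.5(p + 35).
Solving gives q = 319 with consumers paying $50 and producers receiving $15 (the $35 wedge).
Per-pack burden: consumers $10, producers $25.
Producers take the larger share because supply is less price-elastic here (demand slope 2.5 vs supply slope 1).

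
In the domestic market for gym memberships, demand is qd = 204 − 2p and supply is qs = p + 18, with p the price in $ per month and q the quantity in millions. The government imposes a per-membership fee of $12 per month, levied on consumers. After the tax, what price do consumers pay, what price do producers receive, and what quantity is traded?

Before the tax: set 204 − 2p = p + 18 → p* = $62, q* = 80.
With the tax collected from consumers, demand (in seller-price terms) shifts: qd = 204 − 2(p + 12).
New equilibrium: consumers pay $66, producers receive $54, q = 72. (Wedge: pb − ps = 12.)

Consumers pay $66; producers receive $54; quantity = 72.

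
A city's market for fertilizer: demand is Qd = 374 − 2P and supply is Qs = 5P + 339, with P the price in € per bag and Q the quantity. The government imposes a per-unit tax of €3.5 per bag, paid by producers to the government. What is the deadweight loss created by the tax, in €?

Without the tax, 374 − 2P = 5P + 339 gives 7P = 35, so P* = €5 and Q* = 364.
With the tax collected from producers, supply shifts: Qs = 5(P − 3.5) + 339.
Solving gives Q = 359 with consumers paying €7.5 and producers receiving €4 (the €3.5 wedge).
Quantity falls by |ΔQ| = |364 − 359| = 5.
DWL = ½ · t · |ΔQ| = ½ · 3.5 · 5 = €8.75.

Deadweight loss = €8.75.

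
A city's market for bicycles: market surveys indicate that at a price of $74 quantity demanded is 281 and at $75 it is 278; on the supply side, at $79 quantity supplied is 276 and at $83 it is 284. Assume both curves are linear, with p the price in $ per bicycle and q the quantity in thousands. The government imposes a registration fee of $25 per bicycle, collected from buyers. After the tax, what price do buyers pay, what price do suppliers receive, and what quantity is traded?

Buyers pay $87; suppliers receive $62; quantity = 242.

Demand slope: (278 − 281)/(75 − 74) = -3, so qd = 503 − 3p.
Supply slope: (284 − 276)/(83 − 79) = 2, so qs = 2p + 118.
Before the tax: set 503 − 3p = 2p + 118 → p* = $77, q* = 272.
With the tax collected from buyers, demand (in seller-price terms) shifts: qd = 503 − 3(p + 25).
Solving gives q = 242 with buyers paying $87 and suppliers receiving $62 (the $25 wedge).
The less price-elastic side of the market bears the larger share of a per-unit tax.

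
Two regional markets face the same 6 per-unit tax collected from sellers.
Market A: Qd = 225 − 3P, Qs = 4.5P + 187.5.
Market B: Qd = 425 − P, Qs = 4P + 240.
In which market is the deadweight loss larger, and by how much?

Market A: pre-tax P* = 5, Q* = 210; post-tax Q = 199.2; deadweight loss = 32.4.
Market B: pre-tax P* = 37, Q* = 388; post-tax Q = 383.2; deadweight loss = 14.4.
Difference: 32.4 vs 14.4 → market A is larger by 18.

Market A, by 18.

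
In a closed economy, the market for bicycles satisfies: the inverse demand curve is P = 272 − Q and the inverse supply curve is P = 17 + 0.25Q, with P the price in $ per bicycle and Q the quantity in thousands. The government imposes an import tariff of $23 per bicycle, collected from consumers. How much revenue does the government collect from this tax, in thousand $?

Tax revenue = $4268.8 thousand.

Rewrite in direct form: Qd = 272 − P and Qs = 4P − 68.
Before the tax: set 272 − P = 4P − 68 → P* = $68, Q* = 204.
With the tax collected from consumers, demand (in seller-price terms) shifts: Qd = 272 − (P + 23).
Solving gives Q = 185.6 with consumers paying $86.4 and suppliers receiving $63.4 (the $23 wedge).
Revenue = t · Q = 23 · 185.6 = $4268.8.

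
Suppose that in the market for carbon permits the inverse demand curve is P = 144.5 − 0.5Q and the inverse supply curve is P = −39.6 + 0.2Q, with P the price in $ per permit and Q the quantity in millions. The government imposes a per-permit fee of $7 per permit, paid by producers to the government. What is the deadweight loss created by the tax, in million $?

Rewrite in direct form: Qd = 289 − 2P and Qs = 5P + 198.
Without the tax, 289 − 2P = 5P + 198 gives 7P = 91, so P* = $13 and Q* = 263.
With the tax collected from producers, supply shifts: Qs = 5(P − 7) + 198.
New equilibrium: consumers pay $18, producers receive $11, Q = 253. (Wedge: Pb − Ps = 7.)
Quantity falls by |ΔQ| = |263 − 253| = 10.
DWL = ½ · t · |ΔQ| = ½ · 7 · 10 = $35.

Deadweight loss = $35 million.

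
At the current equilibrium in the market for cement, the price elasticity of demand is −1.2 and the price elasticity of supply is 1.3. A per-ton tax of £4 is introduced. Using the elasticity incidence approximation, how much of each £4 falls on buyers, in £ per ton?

Incidence ratio: buyers' share ≈ εs / (εs + |εd|) = 1.3 / (1.3 + 1.2) = 0.52.
So buyers bear ≈ 0.52 × £4 = £2.08; suppliers bear £1.92.

Buyers bear ≈ £2.08 per ton.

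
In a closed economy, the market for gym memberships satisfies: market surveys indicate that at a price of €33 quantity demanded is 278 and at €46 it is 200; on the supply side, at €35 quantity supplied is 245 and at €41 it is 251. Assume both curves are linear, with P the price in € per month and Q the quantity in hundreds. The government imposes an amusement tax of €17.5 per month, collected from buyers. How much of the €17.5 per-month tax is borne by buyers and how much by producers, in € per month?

Buyers bear €2.5 per month; producers bear €15 per month.

Demand slope: (200 − 278)/(46 − 33) = -6, so Qd = 476 − 6P.
Supply slope: (251 − 245)/(41 − 35) = 1, so Qs = P + 210.
Before the tax: set 476 − 6P = P + 210 → P* = €38, Q* = 248.
With the tax collected from buyers, demand (in seller-price terms) shifts: Qd = 476 − 6(P + 17.5).
Solving gives Q = 233 with buyers paying €40.5 and producers receiving €23 (the €17.5 wedge).
Burden on buyers: €2.5; on producers: €15. (They sum to €17.5.)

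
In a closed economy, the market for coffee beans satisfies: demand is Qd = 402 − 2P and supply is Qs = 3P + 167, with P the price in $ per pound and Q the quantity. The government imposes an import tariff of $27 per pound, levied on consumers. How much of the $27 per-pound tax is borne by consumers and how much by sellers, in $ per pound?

Consumers bear $16.2 per pound; sellers bear $10.8 per pound.

Without the tax, 402 − 2P = 3P + 167 gives 5P = 235, so P* = $47 and Q* = 308.
With the tax collected from consumers, demand (in seller-price terms) shifts: Qd = 402 − 2(P + 27).
Solving gives Q = 275.6 with consumers paying $63.2 and sellers receiving $36.2 (the $27 wedge).
Burden on consumers: $16.2; on sellers: $10.8. (They sum to $27.)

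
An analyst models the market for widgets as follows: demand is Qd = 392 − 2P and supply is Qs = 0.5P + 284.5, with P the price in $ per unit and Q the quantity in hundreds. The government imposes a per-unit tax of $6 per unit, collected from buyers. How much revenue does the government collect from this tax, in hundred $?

Without the tax, 392 − 2P = 0.5P + 284.5 gives 2.5P = 107.5, so P* = $43 and Q* = 306.
With the tax collected from buyers, demand (in seller-price terms) shifts: Qd = 392 − 2(P + 6).
New equilibrium: buyers pay $44.2, sellers receive $38.2, Q = 303.6. (Wedge: Pb − Ps = 6.)
Revenue = t · Q = 6 · 303.6 = $1821.6.

Tax revenue = $1821.6 hundred.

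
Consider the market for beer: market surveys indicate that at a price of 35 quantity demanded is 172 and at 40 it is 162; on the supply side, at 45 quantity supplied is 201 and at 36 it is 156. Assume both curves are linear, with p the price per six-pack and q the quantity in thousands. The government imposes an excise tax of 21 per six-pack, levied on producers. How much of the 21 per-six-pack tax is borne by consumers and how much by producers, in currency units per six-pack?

Consumers bear 15 per six-pack; producers bear 6 per six-pack.

Demand slope: (162 − 172)/(40 − 35) = -2, so qd = 242 − 2p.
Supply slope: (156 − 201)/(36 − 45) = 5, so qs = 5p − 24.
Without the tax, 242 − 2p = 5p − 24 gives 7p = 266, so p* = 38 and q* = 166.
With the tax collected from producers, supply shifts: qs = 5(p − 21) − 24.
New equilibrium: consumers pay 53, producers receive 32, q = 136. (Wedge: pb − ps = 21.)
Burden on consumers: 15; on producers: 6. (They sum to 21.)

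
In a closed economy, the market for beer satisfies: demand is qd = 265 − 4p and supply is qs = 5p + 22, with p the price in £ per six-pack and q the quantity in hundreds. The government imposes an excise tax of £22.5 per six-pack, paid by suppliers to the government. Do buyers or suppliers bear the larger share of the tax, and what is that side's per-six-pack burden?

Buyers bear the larger share: £12.5 per six-pack.

Without the tax, 265 − 4p = 5p + 22 gives 9p = 243, so p* = £27 and q* = 157.
With the tax collected from suppliers, supply shifts: qs = 5(p − 22.5) + 22.
Solving gives q = 107 with buyers paying £39.5 and suppliers receiving £17 (the £22.5 wedge).
Per-six-pack burden: buyers £12.5, suppliers £10.
Buyers take the larger share because demand is less price-elastic here (demand slope 4 vs supply slope 5).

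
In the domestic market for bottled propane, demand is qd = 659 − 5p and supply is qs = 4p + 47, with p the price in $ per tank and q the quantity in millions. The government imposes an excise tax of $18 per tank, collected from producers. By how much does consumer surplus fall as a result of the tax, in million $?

Without the tax, 659 − 5p = 4p + 47 gives 9p = 612, so p* = $68 and q* = 319.
With the tax collected from producers, supply shifts: qs = 4(p − 18) + 47.
New equilibrium: buyers pay $76, producers receive $58, q = 279. (Wedge: pb − ps = 18.)
ΔCS is the trapezoid between Q = 279 and Q = 319 of height $8: ½ · (319 + 279) · 8 = $2392.

Consumer surplus falls by $2392 million.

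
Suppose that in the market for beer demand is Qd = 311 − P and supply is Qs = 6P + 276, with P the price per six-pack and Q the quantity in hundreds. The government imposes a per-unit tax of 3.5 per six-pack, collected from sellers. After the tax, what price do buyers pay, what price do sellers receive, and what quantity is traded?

Without the tax, 311 − P = 6P + 276 gives 7P = 35, so P* = 5 and Q* = 306.
With the tax collected from sellers, supply shifts: Qs = 6(P − 3.5) + 276.
New equilibrium: buyers pay 8, sellers receive 4.5, Q = 303. (Wedge: Pb − Ps = 3.5.)
The less price-elastic side of the market bears the larger share of a per-unit tax.

Buyers pay 8; sellers receive 4.5; quantity = 303.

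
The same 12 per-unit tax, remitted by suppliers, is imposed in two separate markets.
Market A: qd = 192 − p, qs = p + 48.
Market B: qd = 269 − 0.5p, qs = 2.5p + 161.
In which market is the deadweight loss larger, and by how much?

Market A, by 6.

Market A: pre-tax p* = 72, q* = 120; post-tax q = 114; deadweight loss = 36.
Market B: pre-tax p* = 36, q* = 251; post-tax q = 246; deadweight loss = 30.
Difference: 36 vs 30 → market A is larger by 6.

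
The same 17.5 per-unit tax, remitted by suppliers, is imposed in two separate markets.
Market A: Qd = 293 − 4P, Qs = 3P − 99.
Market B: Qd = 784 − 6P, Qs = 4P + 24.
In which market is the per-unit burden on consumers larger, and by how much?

Market A: pre-tax P* = 56, Q* = 69; post-tax Q = 39; per-unit burden on consumers = 7.5.
Market B: pre-tax P* = 76, Q* = 328; post-tax Q = 286; per-unit burden on consumers = 7.
Difference: 7.5 vs 7 → market A is larger by 0.5.

Market A, by 0.5.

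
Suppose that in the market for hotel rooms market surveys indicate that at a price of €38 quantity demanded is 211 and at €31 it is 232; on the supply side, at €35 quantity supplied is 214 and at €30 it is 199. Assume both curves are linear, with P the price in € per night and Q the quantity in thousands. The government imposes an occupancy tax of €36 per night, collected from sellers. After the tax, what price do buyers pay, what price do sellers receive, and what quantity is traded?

Buyers pay €54; sellers receive €18; quantity = 163.

Demand slope: (232 − 211)/(31 − 38) = -3, so Qd = 325 − 3P.
Supply slope: (199 − 214)/(30 − 35) = 3, so Qs = 3P + 109.
Without the tax, 325 − 3P = 3P + 109 gives 6P = 216, so P* = €36 and Q* = 217.
With the tax collected from sellers, supply shifts: Qs = 3(P − 36) + 109.
New equilibrium: buyers pay €54, sellers receive €18, Q = 163. (Wedge: Pb − Ps = 36.)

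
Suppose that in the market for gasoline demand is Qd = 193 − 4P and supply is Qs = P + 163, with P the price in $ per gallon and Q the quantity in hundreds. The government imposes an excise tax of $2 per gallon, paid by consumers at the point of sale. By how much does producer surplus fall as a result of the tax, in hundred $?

Before the tax: set 193 − 4P = P + 163 → P* = $6, Q* = 169.
With the tax collected from consumers, demand (in seller-price terms) shifts: Qd = 193 − 4(P + 2).
New equilibrium: consumers pay $6.4, suppliers receive $4.4, Q = 167.4. (Wedge: Pb − Ps = 2.)
ΔPS is the trapezoid between Q = 167.4 and Q = 169 of height $1.6: ½ · (169 + 167.4) · 1.6 = $269.12.

Producer surplus falls by $269.12 hundred.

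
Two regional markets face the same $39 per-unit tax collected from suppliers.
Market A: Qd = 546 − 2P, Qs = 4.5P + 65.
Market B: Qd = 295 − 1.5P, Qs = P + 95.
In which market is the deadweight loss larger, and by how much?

Market A, by $596.7.

Market A: pre-tax P* = $74, Q* = 398; post-tax Q = 344; deadweight loss = $1053.
Market B: pre-tax P* = $80, Q* = 175; post-tax Q = 151.6; deadweight loss = $456.3.
Difference: $1053 vs $456.3 → market A is larger by $596.7.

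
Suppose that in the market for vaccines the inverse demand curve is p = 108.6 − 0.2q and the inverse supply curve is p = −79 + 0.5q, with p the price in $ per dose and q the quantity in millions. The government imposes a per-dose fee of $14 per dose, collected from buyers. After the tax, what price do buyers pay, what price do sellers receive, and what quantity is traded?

Inverting to q(p) form: qd = 543 − 5p; qs = 2p + 158.
Without the tax, 543 − 5p = 2p + 158 gives 7p = 385, so p* = $55 and q* = 268.
With the tax collected from buyers, demand (in seller-price terms) shifts: qd = 543 − 5(p + 14).
New equilibrium: buyers pay $59, sellers receive $45, q = 248. (Wedge: pb − ps = 14.)
The less price-elastic side of the market bears the larger share of a per-unit tax.

Buyers pay $59; sellers receive $45; quantity = 248.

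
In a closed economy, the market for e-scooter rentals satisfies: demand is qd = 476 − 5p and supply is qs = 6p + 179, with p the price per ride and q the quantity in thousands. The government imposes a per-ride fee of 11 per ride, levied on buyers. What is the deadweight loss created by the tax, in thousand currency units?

Without the tax, 476 − 5p = 6p + 179 gives 11p = 297, so p* = 27 and q* = 341.
With the tax collected from buyers, demand (in seller-price terms) shifts: qd = 476 − 5(p + 11).
New equilibrium: buyers pay 33, sellers receive 22, q = 311. (Wedge: pb − ps = 11.)
Quantity falls by |ΔQ| = |341 − 311| = 30.
DWL = ½ · t · |ΔQ| = ½ · 11 · 30 = 165.

Deadweight loss = 165 thousand.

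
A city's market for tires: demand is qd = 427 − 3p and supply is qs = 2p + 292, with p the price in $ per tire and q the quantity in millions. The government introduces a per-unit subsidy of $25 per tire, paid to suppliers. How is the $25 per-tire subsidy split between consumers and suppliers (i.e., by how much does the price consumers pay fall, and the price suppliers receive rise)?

Consumers gain $10 per tire; suppliers gain $15 per tire.

Before the subsidy: set 427 − 3p = 2p + 292 → p* = $27, q* = 346.
With a per-unit subsidy paid to suppliers, each receives p + 25 per unit sold, so supply becomes qs = 2(p + 25) + 292.
New equilibrium: consumers pay $17, suppliers receive $42, q = 376. (Wedge: pb − ps = −25.)
Gain to consumers: $10; to suppliers: $15. (They sum to $25.)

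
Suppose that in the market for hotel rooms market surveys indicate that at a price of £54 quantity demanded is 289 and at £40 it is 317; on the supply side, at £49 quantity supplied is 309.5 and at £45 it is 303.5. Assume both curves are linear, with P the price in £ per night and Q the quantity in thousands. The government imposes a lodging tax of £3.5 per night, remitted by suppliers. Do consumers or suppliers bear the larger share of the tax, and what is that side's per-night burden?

Demand slope: (317 − 289)/(40 − 54) = -2, so Qd = 397 − 2P.
Supply slope: (303.5 − 309.5)/(45 − 49) = 1.5, so Qs = 1.5P + 236.
Without the tax, 397 − 2P = 1.5P + 236 gives 3.5P = 161, so P* = £46 and Q* = 305.
With the tax collected from suppliers, supply shifts: Qs = 1.5(P − 3.5) + 236.
Solving gives Q = 302 with consumers paying £47.5 and suppliers receiving £44 (the £3.5 wedge).
Per-night burden: consumers £1.5, suppliers £2.
Suppliers take the larger share because supply is less price-elastic here (demand slope 2 vs supply slope 1.5).

Suppliers bear the larger share: £2 per night.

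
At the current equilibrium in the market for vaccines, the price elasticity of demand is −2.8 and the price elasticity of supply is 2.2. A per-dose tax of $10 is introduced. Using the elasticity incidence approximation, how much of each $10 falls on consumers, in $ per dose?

Incidence ratio: consumers' share ≈ εs / (εs + |εd|) = 2.2 / (2.2 + 2.8) = 0.44.
So consumers bear ≈ 0.44 × $10 = $4.4; suppliers bear $5.6.

Consumers bear ≈ $4.4 per dose.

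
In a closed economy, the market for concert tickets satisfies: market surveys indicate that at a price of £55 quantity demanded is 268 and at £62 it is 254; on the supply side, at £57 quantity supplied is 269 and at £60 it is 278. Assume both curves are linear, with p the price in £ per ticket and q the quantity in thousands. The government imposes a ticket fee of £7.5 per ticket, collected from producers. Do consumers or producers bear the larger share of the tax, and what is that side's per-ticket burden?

Demand slope: (254 − 268)/(62 − 55) = -2, so qd = 378 − 2p.
Supply slope: (278 − 269)/(60 − 57) = 3, so qs = 3p + 98.
Before the tax: set 378 − 2p = 3p + 98 → p* = £56, q* = 266.
With the tax collected from producers, supply shifts: qs = 3(p − 7.5) + 98.
Solving gives q = 257 with consumers paying £60.5 and producers receiving £53 (the £7.5 wedge).
Per-ticket burden: consumers £4.5, producers £3.
Consumers take the larger share because demand is less price-elastic here (demand slope 2 vs supply slope 3).

Consumers bear the larger share: £4.5 per ticket.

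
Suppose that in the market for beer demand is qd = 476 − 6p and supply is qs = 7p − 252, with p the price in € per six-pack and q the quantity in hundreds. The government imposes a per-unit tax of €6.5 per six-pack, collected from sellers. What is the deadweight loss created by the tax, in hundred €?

Deadweight loss = €68.25 hundred.

Before the tax: set 476 − 6p = 7p − 252 → p* = €56, q* = 140.
With the tax collected from sellers, supply shifts: qs = 7(p − 6.5) − 252.
Solving gives q = 119 with buyers paying €59.5 and sellers receiving €53 (the €6.5 wedge).
Quantity falls by |ΔQ| = |140 − 119| = 21.
DWL = ½ · t · |ΔQ| = ½ · 6.5 · 21 = €68.25.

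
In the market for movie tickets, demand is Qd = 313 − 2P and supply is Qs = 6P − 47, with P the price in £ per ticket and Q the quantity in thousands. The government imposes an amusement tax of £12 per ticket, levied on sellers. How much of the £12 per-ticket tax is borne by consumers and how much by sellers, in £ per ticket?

Before the tax: set 313 − 2P = 6P − 47 → P* = £45, Q* = 223.
With the tax collected from sellers, supply shifts: Qs = 6(P − 12) − 47.
New equilibrium: consumers pay £54, sellers receive £42, Q = 205. (Wedge: Pb − Ps = 12.)
Burden on consumers: £9; on sellers: £3. (They sum to £12.)

Consumers bear £9 per ticket; sellers bear £3 per ticket.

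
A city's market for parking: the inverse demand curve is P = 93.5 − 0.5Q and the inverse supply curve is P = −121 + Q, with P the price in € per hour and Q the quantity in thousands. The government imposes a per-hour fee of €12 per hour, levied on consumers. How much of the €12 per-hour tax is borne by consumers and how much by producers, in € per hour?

Consumers bear €4 per hour; producers bear €8 per hour.

Inverting to Q(P) form: Qd = 187 − 2P; Qs = P + 121.
Without the tax, 187 − 2P = P + 121 gives 3P = 66, so P* = €22 and Q* = 143.
With the tax collected from consumers, demand (in seller-price terms) shifts: Qd = 187 − 2(P + 12).
Solving gives Q = 135 with consumers paying €26 and producers receiving €14 (the €12 wedge).
Burden on consumers: €4; on producers: €8. (They sum to €12.)
The less price-elastic side of the market bears the larger share of a per-unit tax.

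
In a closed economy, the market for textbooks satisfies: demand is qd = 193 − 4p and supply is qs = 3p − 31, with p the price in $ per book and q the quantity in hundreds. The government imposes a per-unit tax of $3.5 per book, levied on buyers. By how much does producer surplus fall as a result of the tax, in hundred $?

Producer surplus falls by $124 hundred.

Before the tax: set 193 − 4p = 3p − 31 → p* = $32, q* = 65.
With the tax collected from buyers, demand (in seller-price terms) shifts: qd = 193 − 4(p + 3.5).
New equilibrium: buyers pay $33.5, sellers receive $30, q = 59. (Wedge: pb − ps = 3.5.)
ΔPS is the trapezoid between Q = 59 and Q = 65 of height $2: ½ · (65 + 59) · 2 = $124.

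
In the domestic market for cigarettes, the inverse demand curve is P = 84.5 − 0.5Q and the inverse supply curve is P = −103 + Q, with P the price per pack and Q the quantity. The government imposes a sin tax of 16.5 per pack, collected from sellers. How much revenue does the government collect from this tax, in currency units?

Rewrite in direct form: Qd = 169 − 2P and Qs = P + 103.
Before the tax: set 169 − 2P = P + 103 → P* = 22, Q* = 125.
With the tax collected from sellers, supply shifts: Qs = (P − 16.5) + 103.
New equilibrium: buyers pay 27.5, sellers receive 11, Q = 114. (Wedge: Pb − Ps = 16.5.)
Revenue = t · Q = 16.5 · 114 = 1881.

Tax revenue = 1881.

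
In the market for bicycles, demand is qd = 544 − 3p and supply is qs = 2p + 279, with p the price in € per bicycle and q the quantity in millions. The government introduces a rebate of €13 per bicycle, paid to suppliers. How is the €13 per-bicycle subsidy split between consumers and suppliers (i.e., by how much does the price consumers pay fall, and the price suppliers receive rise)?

Before the subsidy: set 544 − 3p = 2p + 279 → p* = €53, q* = 385.
With a per-unit subsidy paid to suppliers, each receives p + 13 per unit sold, so supply becomes qs = 2(p + 13) + 279.
New equilibrium: consumers pay €47.8, suppliers receive €60.8, q = 400.6. (Wedge: pb − ps = −13.)
Gain to consumers: €5.2; to suppliers: €7.8. (They sum to €13.)

Consumers gain €5.2 per bicycle; suppliers gain €7.8 per bicycle.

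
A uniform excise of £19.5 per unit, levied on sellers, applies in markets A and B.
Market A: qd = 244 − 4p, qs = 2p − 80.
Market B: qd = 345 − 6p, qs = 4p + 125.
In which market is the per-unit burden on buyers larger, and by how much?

Market A: pre-tax p* = £54, q* = 28; post-tax q = 2; per-unit burden on buyers = £6.5.
Market B: pre-tax p* = £22, q* = 213; post-tax q = 166.2; per-unit burden on buyers = £7.8.
Difference: £6.5 vs £7.8 → market B is larger by £1.3.

Market B, by £1.3.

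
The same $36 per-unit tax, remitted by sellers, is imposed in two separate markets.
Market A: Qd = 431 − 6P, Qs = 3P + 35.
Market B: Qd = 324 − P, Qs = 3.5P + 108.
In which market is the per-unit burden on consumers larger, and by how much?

Market B, by $16.

Market A: pre-tax P* = $44, Q* = 167; post-tax Q = 95; per-unit burden on consumers = $12.
Market B: pre-tax P* = $48, Q* = 276; post-tax Q = 248; per-unit burden on consumers = $28.
Difference: $12 vs $28 → market B is larger by $16.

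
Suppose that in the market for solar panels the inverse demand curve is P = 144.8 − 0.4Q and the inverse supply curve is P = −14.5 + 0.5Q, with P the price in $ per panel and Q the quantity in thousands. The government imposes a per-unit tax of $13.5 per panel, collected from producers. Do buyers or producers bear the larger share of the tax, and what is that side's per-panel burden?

Producers bear the larger share: $7.5 per panel.

Rewrite in direct form: Qd = 362 − 2.5P and Qs = 2P + 29.
Before the tax: set 362 − 2.5P = 2P + 29 → P* = $74, Q* = 177.
With the tax collected from producers, supply shifts: Qs = 2(P − 13.5) + 29.
Solving gives Q = 162 with buyers paying $80 and producers receiving $66.5 (the $13.5 wedge).
Per-panel burden: buyers $6, producers $7.5.
Producers take the larger share because supply is less price-elastic here (demand slope 2.5 vs supply slope 2).
The less price-elastic side of the market bears the larger share of a per-unit tax.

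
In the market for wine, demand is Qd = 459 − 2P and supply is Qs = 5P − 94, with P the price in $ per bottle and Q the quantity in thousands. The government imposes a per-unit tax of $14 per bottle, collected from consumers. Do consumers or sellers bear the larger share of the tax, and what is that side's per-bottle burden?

Consumers bear the larger share: $10 per bottle.

Before the tax: set 459 − 2P = 5P − 94 → P* = $79, Q* = 301.
With the tax collected from consumers, demand (in seller-price terms) shifts: Qd = 459 − 2(P + 14).
New equilibrium: consumers pay $89, sellers receive $75, Q = 281. (Wedge: Pb − Ps = 14.)
Per-bottle burden: consumers $10, sellers $4.
Consumers take the larger share because demand is less price-elastic here (demand slope 2 vs supply slope 5).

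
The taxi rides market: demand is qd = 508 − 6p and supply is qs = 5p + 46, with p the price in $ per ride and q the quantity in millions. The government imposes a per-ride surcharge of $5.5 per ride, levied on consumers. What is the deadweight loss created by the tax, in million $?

Without the tax, 508 − 6p = 5p + 46 gives 11p = 462, so p* = $42 and q* = 256.
With the tax collected from consumers, demand (in seller-price terms) shifts: qd = 508 − 6(p + 5.5).
Solving gives q = 241 with consumers paying $44.5 and sellers receiving $39 (the $5.5 wedge).
Quantity falls by |ΔQ| = |256 − 241| = 15.
DWL = ½ · t · |ΔQ| = ½ · 5.5 · 15 = $41.25.

Deadweight loss = $41.25 million.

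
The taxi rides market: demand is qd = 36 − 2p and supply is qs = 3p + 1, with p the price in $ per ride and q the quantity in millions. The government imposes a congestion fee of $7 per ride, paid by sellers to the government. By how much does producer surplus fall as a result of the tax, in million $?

Producer surplus falls by $49.84 million.

Before the tax: set 36 − 2p = 3p + 1 → p* = $7, q* = 22.
With the tax collected from sellers, supply shifts: qs = 3(p − 7) + 1.
Solving gives q = 13.6 with buyers paying $11.2 and sellers receiving $4.2 (the $7 wedge).
ΔPS is the trapezoid between Q = 13.6 and Q = 22 of height $2.8: ½ · (22 + 13.6) · 2.8 = $49.84.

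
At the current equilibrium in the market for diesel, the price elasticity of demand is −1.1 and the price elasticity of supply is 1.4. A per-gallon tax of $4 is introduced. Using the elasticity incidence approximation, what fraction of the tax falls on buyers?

Buyers' share ≈ 0.56.

Incidence ratio: buyers' share ≈ εs / (εs + |εd|) = 1.4 / (1.4 + 1.1) = 0.56.
Supply is the more elastic side, so buyers bear the larger share.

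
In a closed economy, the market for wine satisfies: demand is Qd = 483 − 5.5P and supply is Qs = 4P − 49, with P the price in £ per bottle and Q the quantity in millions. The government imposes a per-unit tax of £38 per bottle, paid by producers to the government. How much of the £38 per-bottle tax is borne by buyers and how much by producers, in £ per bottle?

Buyers bear £16 per bottle; producers bear £22 per bottle.

Before the tax: set 483 − 5.5P = 4P − 49 → P* = £56, Q* = 175.
With the tax collected from producers, supply shifts: Qs = 4(P − 38) − 49.
New equilibrium: buyers pay £72, producers receive £34, Q = 87. (Wedge: Pb − Ps = 38.)
Burden on buyers: £16; on producers: £22. (They sum to £38.)
The less price-elastic side of the market bears the larger share of a per-unit tax.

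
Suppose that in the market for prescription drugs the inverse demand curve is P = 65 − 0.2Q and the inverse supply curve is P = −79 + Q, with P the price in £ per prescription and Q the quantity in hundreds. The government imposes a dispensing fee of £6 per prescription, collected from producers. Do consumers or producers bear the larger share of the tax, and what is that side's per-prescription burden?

Producers bear the larger share: £5 per prescription.

Inverting to Q(P) form: Qd = 325 − 5P; Qs = P + 79.
Without the tax, 325 − 5P = P + 79 gives 6P = 246, so P* = £41 and Q* = 120.
With the tax collected from producers, supply shifts: Qs = (P − 6) + 79.
New equilibrium: consumers pay £42, producers receive £36, Q = 115. (Wedge: Pb − Ps = 6.)
Per-prescription burden: consumers £1, producers £5.
Producers take the larger share because supply is less price-elastic here (demand slope 5 vs supply slope 1).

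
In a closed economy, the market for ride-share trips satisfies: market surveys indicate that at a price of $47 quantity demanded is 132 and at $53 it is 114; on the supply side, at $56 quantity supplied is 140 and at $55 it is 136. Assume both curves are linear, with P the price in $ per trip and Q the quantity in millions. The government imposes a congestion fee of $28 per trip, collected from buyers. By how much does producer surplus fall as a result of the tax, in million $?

Producer surplus falls by $1152 million.

Demand slope: (114 − 132)/(53 − 47) = -3, so Qd = 273 − 3P.
Supply slope: (136 − 140)/(55 − 56) = 4, so Qs = 4P − 84.
Without the tax, 273 − 3P = 4P − 84 gives 7P = 357, so P* = $51 and Q* = 120.
With the tax collected from buyers, demand (in seller-price terms) shifts: Qd = 273 − 3(P + 28).
New equilibrium: buyers pay $67, producers receive $39, Q = 72. (Wedge: Pb − Ps = 28.)
ΔPS is the trapezoid between Q = 72 and Q = 120 of height $12: ½ · (120 + 72) · 12 = $1152.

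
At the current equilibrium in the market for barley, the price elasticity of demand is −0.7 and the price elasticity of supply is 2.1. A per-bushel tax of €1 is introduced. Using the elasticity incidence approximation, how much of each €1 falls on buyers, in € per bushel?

Buyers bear ≈ €0.75 per bushel.

Incidence ratio: buyers' share ≈ εs / (εs + |εd|) = 2.1 / (2.1 + 0.7) = 0.75.
So buyers bear ≈ 0.75 × €1 = €0.75; producers bear €0.25.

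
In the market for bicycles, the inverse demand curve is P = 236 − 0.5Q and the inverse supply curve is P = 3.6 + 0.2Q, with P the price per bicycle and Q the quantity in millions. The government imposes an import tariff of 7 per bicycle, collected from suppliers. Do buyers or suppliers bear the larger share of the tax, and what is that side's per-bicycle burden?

Buyers bear the larger share: 5 per bicycle.

Inverting to Q(P) form: Qd = 472 − 2P; Qs = 5P − 18.
Without the tax, 472 − 2P = 5P − 18 gives 7P = 490, so P* = 70 and Q* = 332.
With the tax collected from suppliers, supply shifts: Qs = 5(P − 7) − 18.
New equilibrium: buyers pay 75, suppliers receive 68, Q = 322. (Wedge: Pb − Ps = 7.)
Per-bicycle burden: buyers 5, suppliers 2.
Buyers take the larger share because demand is less price-elastic here (demand slope 2 vs supply slope 5).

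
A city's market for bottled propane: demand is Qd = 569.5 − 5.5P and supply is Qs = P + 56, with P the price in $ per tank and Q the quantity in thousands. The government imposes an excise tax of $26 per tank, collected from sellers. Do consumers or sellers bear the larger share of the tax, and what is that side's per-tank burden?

Before the tax: set 569.5 − 5.5P = P + 56 → P* = $79, Q* = 135.
With the tax collected from sellers, supply shifts: Qs = (P − 26) + 56.
New equilibrium: consumers pay $83, sellers receive $57, Q = 113. (Wedge: Pb − Ps = 26.)
Per-tank burden: consumers $4, sellers $22.
Sellers take the larger share because supply is less price-elastic here (demand slope 5.5 vs supply slope 1).

Sellers bear the larger share: $22 per tank.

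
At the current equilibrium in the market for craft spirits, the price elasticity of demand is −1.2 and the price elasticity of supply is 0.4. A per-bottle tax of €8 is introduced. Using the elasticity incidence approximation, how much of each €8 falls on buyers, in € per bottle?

Buyers bear ≈ €2 per bottle.

Incidence ratio: buyers' share ≈ εs / (εs + |εd|) = 0.4 / (0.4 + 1.2) = 0.25.
So buyers bear ≈ 0.25 × €8 = €2; sellers bear €6.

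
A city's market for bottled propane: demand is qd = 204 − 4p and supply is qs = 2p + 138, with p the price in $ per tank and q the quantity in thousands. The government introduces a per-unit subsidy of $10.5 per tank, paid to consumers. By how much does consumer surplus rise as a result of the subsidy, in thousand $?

Without the subsidy, 204 − 4p = 2p + 138 gives 6p = 66, so p* = $11 and q* = 160.
With a per-unit subsidy paid to consumers, each effectively pays p − 10.5, so demand becomes qd = 204 − 4(p − 10.5).
New equilibrium: consumers pay $7.5, suppliers receive $18, q = 174. (Wedge: pb − ps = −10.5.)
ΔCS is the trapezoid between Q = 174 and Q = 160 of height $3.5: ½ · (160 + 174) · 3.5 = $584.5.

Consumer surplus rises by $584.5 thousand.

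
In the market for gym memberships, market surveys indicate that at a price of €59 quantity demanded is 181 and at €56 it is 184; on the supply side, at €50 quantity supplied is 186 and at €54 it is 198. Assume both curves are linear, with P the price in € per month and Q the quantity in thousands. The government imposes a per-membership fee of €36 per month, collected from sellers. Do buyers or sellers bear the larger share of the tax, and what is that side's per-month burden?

Buyers bear the larger share: €27 per month.

Demand slope: (184 − 181)/(56 − 59) = -1, so Qd = 240 − P.
Supply slope: (198 − 186)/(54 − 50) = 3, so Qs = 3P + 36.
Before the tax: set 240 − P = 3P + 36 → P* = €51, Q* = 189.
With the tax collected from sellers, supply shifts: Qs = 3(P − 36) + 36.
New equilibrium: buyers pay €78, sellers receive €42, Q = 162. (Wedge: Pb − Ps = 36.)
Per-month burden: buyers €27, sellers €9.
Buyers take the larger share because demand is less price-elastic here (demand slope 1 vs supply slope 3).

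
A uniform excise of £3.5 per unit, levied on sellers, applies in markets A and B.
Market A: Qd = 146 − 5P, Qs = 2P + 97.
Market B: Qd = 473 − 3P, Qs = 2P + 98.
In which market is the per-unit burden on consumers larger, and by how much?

Market B, by £0.4.

Market A: pre-tax P* = £7, Q* = 111; post-tax Q = 106; per-unit burden on consumers = £1.
Market B: pre-tax P* = £75, Q* = 248; post-tax Q = 243.8; per-unit burden on consumers = £1.4.
Difference: £1 vs £1.4 → market B is larger by £0.4.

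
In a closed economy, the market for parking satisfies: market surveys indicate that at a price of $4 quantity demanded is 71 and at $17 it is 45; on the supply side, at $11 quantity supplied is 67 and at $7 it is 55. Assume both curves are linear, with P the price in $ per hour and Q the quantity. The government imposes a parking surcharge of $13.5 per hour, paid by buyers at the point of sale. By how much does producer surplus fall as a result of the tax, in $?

Demand slope: (45 − 71)/(17 − 4) = -2, so Qd = 79 − 2P.
Supply slope: (55 − 67)/(7 − 11) = 3, so Qs = 3P + 34.
Before the tax: set 79 − 2P = 3P + 34 → P* = $9, Q* = 61.
With the tax collected from buyers, demand (in seller-price terms) shifts: Qd = 79 − 2(P + 13.5).
New equilibrium: buyers pay $17.1, sellers receive $3.6, Q = 44.8. (Wedge: Pb − Ps = 13.5.)
ΔPS is the trapezoid between Q = 44.8 and Q = 61 of height $5.4: ½ · (61 + 44.8) · 5.4 = $285.66.

Producer surplus falls by $285.66.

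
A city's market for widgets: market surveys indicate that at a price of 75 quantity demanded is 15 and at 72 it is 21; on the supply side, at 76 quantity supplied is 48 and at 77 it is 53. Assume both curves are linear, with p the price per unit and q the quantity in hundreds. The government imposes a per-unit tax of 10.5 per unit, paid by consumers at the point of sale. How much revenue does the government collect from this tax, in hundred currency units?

Tax revenue = 84 hundred.

Demand slope: (21 − 15)/(72 − 75) = -2, so qd = 165 − 2p.
Supply slope: (53 − 48)/(77 − 76) = 5, so qs = 5p − 332.
Without the tax, 165 − 2p = 5p − 332 gives 7p = 497, so p* = 71 and q* = 23.
With the tax collected from consumers, demand (in seller-price terms) shifts: qd = 165 − 2(p + 10.5).
Solving gives q = 8 with consumers paying 78.5 and sellers receiving 68 (the 10.5 wedge).
Revenue = t · Q = 10.5 · 8 = 84.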